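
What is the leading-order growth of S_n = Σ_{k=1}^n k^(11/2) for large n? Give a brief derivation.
S_n ~ (2/13) · n^(13/2)

Integral comparison: Σ_{k=1}^n k^(11/2) = ∫_0^n x^(11/2) dx + O(n^(11/2)). The integral is n^(1 + 11/2) / (1 + 11/2) = n^((11+2)/2) / ((11+2)/2) = (2/13) · n^(13/2).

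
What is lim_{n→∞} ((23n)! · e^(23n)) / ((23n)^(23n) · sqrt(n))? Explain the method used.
lim = sqrt(2π·23)

Stirling: (23n)! ~ sqrt(2π·23n) · (23n/e)^(23n). Hence
  (23n)! · e^(23n) / (23n)^(23n) ~ sqrt(2π·23n).
Dividing by sqrt(n): sqrt(2π·23n) / sqrt(n) = sqrt(2π·23) · n^((1−1)/2), so the limit is sqrt(2π·23).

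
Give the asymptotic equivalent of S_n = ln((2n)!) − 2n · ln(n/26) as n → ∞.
S_n ~ 2n · (ln 52 − 1) + O(ln n)

Stirling: ln((2n)!) = 2n ln(2n) − 2n + O(ln n).
  S_n = 2n ln(2n) − 2n − 2n ln(n/26) + O(ln n)
      = 2n ln(2n) − 2n ln n + 2n ln 26 − 2n + O(ln n)
      = 2n ln 2 + 2n ln 26 − 2n + O(ln n)
      = 2n (ln 52 − 1) + O(ln n).
Numerically ln(52) − 1 ≈ 2.9512.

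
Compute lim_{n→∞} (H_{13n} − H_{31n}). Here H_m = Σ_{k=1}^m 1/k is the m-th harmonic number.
lim = ln(13/31)

Euler-Maclaurin gives H_m = ln m + γ + 1/(2m) + O(1/m^2). The γ and O(1/m) terms cancel in the difference:
  H_{13n} − H_{31n} = ln(13n) − ln(31n) + O(1/n) = ln(13/31) + O(1/n).
Hence the limit is ln(13/31).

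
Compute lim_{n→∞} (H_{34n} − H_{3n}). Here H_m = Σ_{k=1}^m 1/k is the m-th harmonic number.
lim = ln(34/3)

Euler-Maclaurin gives H_m = ln m + γ + 1/(2m) + O(1/m^2). The γ and O(1/m) terms cancel in the difference:
  H_{34n} − H_{3n} = ln(34n) − ln(3n) + O(1/n) = ln(34/3) + O(1/n).
Hence the limit is ln(34/3).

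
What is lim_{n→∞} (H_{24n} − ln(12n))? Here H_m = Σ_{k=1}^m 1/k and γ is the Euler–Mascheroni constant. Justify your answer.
lim = ln 2 + γ

By Euler-Maclaurin, H_m = ln m + γ + O(1/m). So
  H_{24n} − ln(12n) = ln(24n) + γ − ln(12n) + O(1/n)
                       = ln(24/12) + γ + O(1/n).
Hence the limit is ln(24/12) + γ (= ln 2).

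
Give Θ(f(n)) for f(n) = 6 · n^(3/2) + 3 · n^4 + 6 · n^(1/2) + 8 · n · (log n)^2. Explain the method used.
f(n) ∈ Θ(n^4)

Compare the terms by growth order. For large n, n^a · (log n)^b dominates n^a' · (log n)^b' iff a > a', or (a = a' and b > b'). Ranking the 4 terms shows the dominant one is 3 · n^4. Hence f(n) ∈ Θ(n^4).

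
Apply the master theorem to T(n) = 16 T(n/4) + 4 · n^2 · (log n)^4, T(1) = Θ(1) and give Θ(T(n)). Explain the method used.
T(n) = Θ(n^2 · (log n)^5)

Here log_4 16 = 2 and f(n) = 4 · n^2 · (log n)^4 = Θ(n^(log_4 16) · (log n)^4). This is the extended Case 2 of the master theorem (f matches the critical exponent up to log factors), giving T(n) = Θ(n^(log_4 16) · (log n)^(4+1)) = Θ(n^2 · (log n)^5).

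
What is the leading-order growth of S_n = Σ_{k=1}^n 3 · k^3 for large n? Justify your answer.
S_n ~ 3 · n^4 / 4

By integral comparison (Euler-Maclaurin), Σ_{k=1}^n 3 · k^3 = 3 · ∫_0^n x^3 dx + O(n^3) = 3 · n^4/4 + O(n^3). (Equivalently, Faulhaber's formula gives the same leading term.)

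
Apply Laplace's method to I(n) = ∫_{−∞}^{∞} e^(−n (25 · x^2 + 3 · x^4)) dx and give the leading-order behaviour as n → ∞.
I(n) ~ sqrt(π/(25n))

φ(x) = 25 · x^2 + 3 · x^4 has its unique global minimum at x* = 0 (since φ'(x) = 50x + 12x^3 = 0 only at x = 0 for real x with both coefficients positive, and φ → ∞ as |x| → ∞). At x* = 0, φ(0) = 0 and φ''(0) = 50. Laplace's method then gives
  I(n) ~ sqrt(2π / (n · φ''(0))) · e^(−n φ(0)) = sqrt(2π / (50n)) = sqrt(π/(25n)).
The 3 · x^4 term contributes only at subleading order (an O(1/n) relative correction).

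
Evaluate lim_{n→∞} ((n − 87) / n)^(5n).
lim = e^(−435)

Rewrite as (1 − 87/n)^(5n). By the standard limit (1 + x/n)^n → e^x, we have (1 − 87/n)^n → e^(−87), and raising to the 5th power gives e^(−435).
More precisely, ln[(1 − 87/n)^(5n)] = 5n · ln(1 − 87/n) = 5n · (-87/n + O(1/n^2)) = -435 + O(1/n) → -435.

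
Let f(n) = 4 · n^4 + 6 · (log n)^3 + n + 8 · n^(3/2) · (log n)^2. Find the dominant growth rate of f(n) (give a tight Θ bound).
f(n) ∈ Θ(n^4)

Compare the terms by growth order. For large n, n^a · (log n)^b dominates n^a' · (log n)^b' iff a > a', or (a = a' and b > b'). Ranking the 4 terms shows the dominant one is 4 · n^4. Hence f(n) ∈ Θ(n^4).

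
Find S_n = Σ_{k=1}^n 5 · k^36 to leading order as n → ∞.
S_n ~ 5 · n^37 / 37

By integral comparison (Euler-Maclaurin), Σ_{k=1}^n 5 · k^36 = 5 · ∫_0^n x^36 dx + O(n^36) = 5 · n^37/37 + O(n^36). (Equivalently, Faulhaber's formula gives the same leading term.)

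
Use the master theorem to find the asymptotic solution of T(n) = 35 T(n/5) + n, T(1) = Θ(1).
T(n) = Θ(n^(log_5 35))

Master theorem: compare f(n) = n to n^(log_5 35) where log_5 35 ≈ 2.209. Since 1 < log_5 35, we have f(n) = O(n^(log_5 35 − ε)) for some ε > 0 — Case 1. Hence T(n) = Θ(n^(log_5 35)).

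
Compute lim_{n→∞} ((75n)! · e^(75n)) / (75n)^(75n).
lim = ∞

Stirling: (75n)! ~ sqrt(2π·75n) · (75n/e)^(75n). Hence
  (75n)! · e^(75n) / (75n)^(75n) ~ sqrt(2π·75n) = sqrt(2π·75) · sqrt(n) → ∞.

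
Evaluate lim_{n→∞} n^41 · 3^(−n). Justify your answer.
lim = 0

Exponentials with base > 1 dominate every fixed polynomial: for any fixed c, n^c / 3^n → 0 as n → ∞ (e.g. by the ratio test, or by writing 3^n = e^(n ln 3) and noting e^(n ln 3) / n^c → ∞). Hence n^41 · 3^(−n) = n^41 / 3^n → 0.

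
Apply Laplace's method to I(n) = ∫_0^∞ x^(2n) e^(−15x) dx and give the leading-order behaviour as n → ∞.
I(n) ~ (sqrt(2π·2n) / 15) · (2n/(15e))^(2n)

Write the integrand as exp(2n ln x − 15x) and set f(x) = 2n ln x − 15x. Then f'(x) = 2n/x − 15 = 0 at x* = 2n/15, and f''(x*) = −2n/x*^2 = −15^2/(2n). Laplace's method (interior maximum) gives
  I(n) ~ e^(f(x*)) · sqrt(2π / |f''(x*)|)
        = exp(2n ln(2n/15) − 2n) · sqrt(2π · 2n / 15^2)
        = (2n/15)^(2n) e^(−2n) · sqrt(2π·2n) / 15
        = (sqrt(2π·2n) / 15) · (2n/(15e))^(2n).
This matches Γ(2n+1)/15^(2n+1) with Stirling applied to Γ.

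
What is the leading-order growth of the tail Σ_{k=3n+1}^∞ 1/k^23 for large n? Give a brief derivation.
Σ_{k>3n} 1/k^23 ~ 1/(22 · (3n)^22)

Compare to the integral: ∫_{3n}^∞ x^(−23) dx = [−x^(−22)/22]_{3n}^∞ = 1/((23−1)·(3n)^22). Euler-Maclaurin then gives
  Σ_{k>3n} 1/k^23 = ∫_{3n}^∞ dx/x^23 − 1/(2·(3n)^23) + O(1/(3n)^24).
(Equivalently this is ζ(23) − Σ_{k≤3n} 1/k^23.)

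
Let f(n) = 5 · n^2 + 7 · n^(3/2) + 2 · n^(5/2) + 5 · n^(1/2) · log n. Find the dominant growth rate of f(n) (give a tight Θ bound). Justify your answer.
f(n) ∈ Θ(n^(5/2))

Compare the terms by growth order. For large n, n^a · (log n)^b dominates n^a' · (log n)^b' iff a > a', or (a = a' and b > b'). Ranking the 4 terms shows the dominant one is 2 · n^(5/2). Hence f(n) ∈ Θ(n^(5/2)).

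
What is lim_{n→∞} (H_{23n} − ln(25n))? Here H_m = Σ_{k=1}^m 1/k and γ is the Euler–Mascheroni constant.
lim = ln(23/25) + γ

By Euler-Maclaurin, H_m = ln m + γ + O(1/m). So
  H_{23n} − ln(25n) = ln(23n) + γ − ln(25n) + O(1/n)
                       = ln(23/25) + γ + O(1/n).
Hence the limit is ln(23/25) + γ.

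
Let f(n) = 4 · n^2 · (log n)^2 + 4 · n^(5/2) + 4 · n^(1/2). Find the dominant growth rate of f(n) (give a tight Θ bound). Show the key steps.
f(n) ∈ Θ(n^(5/2))

Compare the terms by growth order. For large n, n^a · (log n)^b dominates n^a' · (log n)^b' iff a > a', or (a = a' and b > b'). Ranking the 3 terms shows the dominant one is 4 · n^(5/2). Hence f(n) ∈ Θ(n^(5/2)).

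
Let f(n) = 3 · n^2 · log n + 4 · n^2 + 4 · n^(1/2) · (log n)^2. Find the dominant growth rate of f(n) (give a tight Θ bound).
f(n) ∈ Θ(n^2 · log n)

Compare the terms by growth order. For large n, n^a · (log n)^b dominates n^a' · (log n)^b' iff a > a', or (a = a' and b > b'). Ranking the 3 terms shows the dominant one is 3 · n^2 · log n. Hence f(n) ∈ Θ(n^2 · log n).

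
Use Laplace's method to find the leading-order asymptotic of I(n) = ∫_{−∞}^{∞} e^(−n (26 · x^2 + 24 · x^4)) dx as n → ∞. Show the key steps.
I(n) ~ sqrt(π/(26n))

φ(x) = 26 · x^2 + 24 · x^4 has its unique global minimum at x* = 0 (since φ'(x) = 52x + 96x^3 = 0 only at x = 0 for real x with both coefficients positive, and φ → ∞ as |x| → ∞). At x* = 0, φ(0) = 0 and φ''(0) = 52. Laplace's method then gives
  I(n) ~ sqrt(2π / (n · φ''(0))) · e^(−n φ(0)) = sqrt(2π / (52n)) = sqrt(π/(26n)).
The 24 · x^4 term contributes only at subleading order (an O(1/n) relative correction).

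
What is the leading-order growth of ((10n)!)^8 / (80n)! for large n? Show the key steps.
((10n)!)^8/(80n)! ~ ((2π·10n)^(7/2) / sqrt(8)) · 8^(−8·10n)  →  0

Write N = 10n. Stirling: N! ~ sqrt(2π N)(N/e)^N and (8N)! ~ sqrt(2π·8N)·(8N/e)^(8N).
  (N!)^8/(8N)! ~ (2π N)^(8/2) (N/e)^(8N) / [sqrt(2π·8N) (8N/e)^(8N)]
     = (2π N)^(8/2) / sqrt(2π·8N) · (N/(8N))^(8N)
     = (2π N)^((8−1)/2) / sqrt(8) · 8^(−8N).
Since 8^8 > 1, the factor 8^(−8N) decays exponentially, so the ratio → 0. Substituting N = 10n gives the stated form.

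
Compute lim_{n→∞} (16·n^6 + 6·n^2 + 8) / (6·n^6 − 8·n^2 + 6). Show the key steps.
lim = 16/6 = 8/3

For large n the leading n^6 terms dominate both numerator and denominator. Dividing top and bottom by n^6, every other term tends to 0, leaving 16/6 = 8/3.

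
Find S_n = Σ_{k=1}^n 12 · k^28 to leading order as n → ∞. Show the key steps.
S_n ~ 12 · n^29 / 29

By integral comparison (Euler-Maclaurin), Σ_{k=1}^n 12 · k^28 = 12 · ∫_0^n x^28 dx + O(n^28) = 12 · n^29/29 + O(n^28). (Equivalently, Faulhaber's formula gives the same leading term.)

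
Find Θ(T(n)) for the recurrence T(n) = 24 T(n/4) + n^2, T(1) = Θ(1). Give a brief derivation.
T(n) = Θ(n^(log_4 24))

Master theorem: compare f(n) = n^2 to n^(log_4 24) where log_4 24 ≈ 2.292. Since 2 < log_4 24, we have f(n) = O(n^(log_4 24 − ε)) for some ε > 0 — Case 1. Hence T(n) = Θ(n^(log_4 24)).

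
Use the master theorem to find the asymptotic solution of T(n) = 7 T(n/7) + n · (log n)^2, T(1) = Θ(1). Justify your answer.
T(n) = Θ(n · (log n)^3)

Here log_7 7 = 1 and f(n) = n · (log n)^2 = Θ(n^(log_7 7) · (log n)^2). This is the extended Case 2 of the master theorem (f matches the critical exponent up to log factors), giving T(n) = Θ(n^(log_7 7) · (log n)^(2+1)) = Θ(n · (log n)^3).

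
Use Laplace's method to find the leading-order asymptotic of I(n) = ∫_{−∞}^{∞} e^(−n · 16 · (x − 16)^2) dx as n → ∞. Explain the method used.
I(n) = sqrt(π/(16n))

Here φ(x) = 16 · (x − 16)^2 has its unique minimum at x* = 16 with φ(x*) = 0 and φ''(x*) = 32. Laplace's method gives
  I(n) ~ e^(−n φ(x*)) · sqrt(2π / (n · φ''(x*))) = sqrt(2π / (32n)) = sqrt(π/(16n)).
This is exact: substituting u = (x − 16)·sqrt(16n) gives I(n) = (1/sqrt(16n)) ∫_{−∞}^{∞} e^(−u^2) du = sqrt(π/(16n)).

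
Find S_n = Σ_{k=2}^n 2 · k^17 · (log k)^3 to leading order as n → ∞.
S_n ~ n^18 · (log n)^3 / 9

By integral comparison, S_n = ∫_1^n 2 · x^17 · (log x)^3 dx + O(n^17 · (log n)^3). For the integral, the leading term of ∫_1^n x^17 (log x)^3 dx is n^18/18 · (log n)^3 (by repeated integration by parts; each step lowers the log-exponent and produces a relatively O(1/log n) correction). Hence S_n ~ n^18 · (log n)^3 / 9.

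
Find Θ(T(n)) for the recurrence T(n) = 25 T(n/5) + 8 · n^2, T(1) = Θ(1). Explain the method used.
T(n) = Θ(n^2 log n)

log_5 25 = 2, and f(n) = 8 · n^2 = Θ(n^(log_5 25)). This is Case 2 of the master theorem: T(n) = Θ(f(n) · log n) = Θ(n^2 log n).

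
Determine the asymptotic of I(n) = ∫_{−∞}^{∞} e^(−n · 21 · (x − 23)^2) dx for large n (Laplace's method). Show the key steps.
I(n) = sqrt(π/(21n))

Here φ(x) = 21 · (x − 23)^2 has its unique minimum at x* = 23 with φ(x*) = 0 and φ''(x*) = 42. Laplace's method gives
  I(n) ~ e^(−n φ(x*)) · sqrt(2π / (n · φ''(x*))) = sqrt(2π / (42n)) = sqrt(π/(21n)).
This is exact: substituting u = (x − 23)·sqrt(21n) gives I(n) = (1/sqrt(21n)) ∫_{−∞}^{∞} e^(−u^2) du = sqrt(π/(21n)).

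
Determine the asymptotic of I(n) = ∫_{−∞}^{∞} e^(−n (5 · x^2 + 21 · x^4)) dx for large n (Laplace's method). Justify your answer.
I(n) ~ sqrt(π/(5n))

φ(x) = 5 · x^2 + 21 · x^4 has its unique global minimum at x* = 0 (since φ'(x) = 10x + 84x^3 = 0 only at x = 0 for real x with both coefficients positive, and φ → ∞ as |x| → ∞). At x* = 0, φ(0) = 0 and φ''(0) = 10. Laplace's method then gives
  I(n) ~ sqrt(2π / (n · φ''(0))) · e^(−n φ(0)) = sqrt(2π / (10n)) = sqrt(π/(5n)).
The 21 · x^4 term contributes only at subleading order (an O(1/n) relative correction).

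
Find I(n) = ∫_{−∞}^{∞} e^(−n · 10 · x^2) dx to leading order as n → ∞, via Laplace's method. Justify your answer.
I(n) = sqrt(π/(10n))

Here φ(x) = 10 · x^2 has its unique minimum at x* = 0 with φ(x*) = 0 and φ''(x*) = 20. Laplace's method gives
  I(n) ~ e^(−n φ(x*)) · sqrt(2π / (n · φ''(x*))) = sqrt(2π / (20n)) = sqrt(π/(10n)).
This is exact: substituting u = (x − 0)·sqrt(10n) gives I(n) = (1/sqrt(10n)) ∫_{−∞}^{∞} e^(−u^2) du = sqrt(π/(10n)).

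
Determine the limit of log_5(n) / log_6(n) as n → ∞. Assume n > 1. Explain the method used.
lim = ln(6) / ln(5) = log_5(6)

Change of base: log_5(n) = ln n / ln 5 and log_6(n) = ln n / ln 6. The ratio is (ln n / ln 5) · (ln 6 / ln n) = ln 6 / ln 5, a constant independent of n. So the limit is ln 6 / ln 5 = log_5(6).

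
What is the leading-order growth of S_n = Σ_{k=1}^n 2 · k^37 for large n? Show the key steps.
S_n ~ n^38 / 19

By integral comparison (Euler-Maclaurin), Σ_{k=1}^n 2 · k^37 = 2 · ∫_0^n x^37 dx + O(n^37) = 2 · n^38/38 = n^38 / 19 + O(n^37). (Equivalently, Faulhaber's formula gives the same leading term.)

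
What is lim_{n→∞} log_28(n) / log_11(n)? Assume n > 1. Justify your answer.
lim = ln(11) / ln(28) = log_28(11)

Change of base: log_28(n) = ln n / ln 28 and log_11(n) = ln n / ln 11. The ratio is (ln n / ln 28) · (ln 11 / ln n) = ln 11 / ln 28, a constant independent of n. So the limit is ln 11 / ln 28 = log_28(11).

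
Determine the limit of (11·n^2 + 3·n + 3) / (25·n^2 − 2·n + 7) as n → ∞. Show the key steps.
lim = 11/25

For large n the leading n^2 terms dominate both numerator and denominator. Dividing top and bottom by n^2, every other term tends to 0, leaving 11/25.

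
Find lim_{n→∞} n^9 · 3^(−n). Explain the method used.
lim = 0

Exponentials with base > 1 dominate every fixed polynomial: for any fixed c, n^c / 3^n → 0 as n → ∞ (e.g. by the ratio test, or by writing 3^n = e^(n ln 3) and noting e^(n ln 3) / n^c → ∞). Hence n^9 · 3^(−n) = n^9 / 3^n → 0.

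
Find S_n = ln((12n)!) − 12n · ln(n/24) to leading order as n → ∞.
S_n ~ 12n · (ln 288 − 1) + O(ln n)

Stirling: ln((12n)!) = 12n ln(12n) − 12n + O(ln n).
  S_n = 12n ln(12n) − 12n − 12n ln(n/24) + O(ln n)
      = 12n ln(12n) − 12n ln n + 12n ln 24 − 12n + O(ln n)
      = 12n ln 12 + 12n ln 24 − 12n + O(ln n)
      = 12n (ln 288 − 1) + O(ln n).
Numerically ln(288) − 1 ≈ 4.6630.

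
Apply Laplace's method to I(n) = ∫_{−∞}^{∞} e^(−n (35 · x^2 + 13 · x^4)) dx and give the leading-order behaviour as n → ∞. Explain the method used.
I(n) ~ sqrt(π/(35n))

φ(x) = 35 · x^2 + 13 · x^4 has its unique global minimum at x* = 0 (since φ'(x) = 70x + 52x^3 = 0 only at x = 0 for real x with both coefficients positive, and φ → ∞ as |x| → ∞). At x* = 0, φ(0) = 0 and φ''(0) = 70. Laplace's method then gives
  I(n) ~ sqrt(2π / (n · φ''(0))) · e^(−n φ(0)) = sqrt(2π / (70n)) = sqrt(π/(35n)).
The 13 · x^4 term contributes only at subleading order (an O(1/n) relative correction).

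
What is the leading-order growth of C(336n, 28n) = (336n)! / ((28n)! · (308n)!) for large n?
C(336n, 28n) ~ (8916100448256/285311670611)^(28n) · sqrt(6/(11π·28n))

Write N = 28n. Apply Stirling to each factorial:
  (12N)! ~ sqrt(2π·12N) · (12N/e)^(12N),
  N! ~ sqrt(2π N) · (N/e)^N,
  (11N)! ~ sqrt(2π·11N) · (11N/e)^(11N).
The exponential factors combine to (12N)^(12N) / (N^N · (11N)^(11N)) = 12^(12N)/11^(11N) = (12^12/11^11)^N = (8916100448256/285311670611)^N.
The square-root prefactors combine to sqrt(2π·12N) / (sqrt(2π N)·sqrt(2π·11N)) = sqrt(12 / (2π·11·N)) = sqrt(6/(11π·28n)).
Substituting N = 28n: C(336n, 28n) ~ (8916100448256/285311670611)^(28n) · sqrt(6/(11π·28n)).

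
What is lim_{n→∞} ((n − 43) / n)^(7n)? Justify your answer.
lim = e^(−301)

Rewrite as (1 − 43/n)^(7n). By the standard limit (1 + x/n)^n → e^x, we have (1 − 43/n)^n → e^(−43), and raising to the 7th power gives e^(−301).
More precisely, ln[(1 − 43/n)^(7n)] = 7n · ln(1 − 43/n) = 7n · (-43/n + O(1/n^2)) = -301 + O(1/n) → -301.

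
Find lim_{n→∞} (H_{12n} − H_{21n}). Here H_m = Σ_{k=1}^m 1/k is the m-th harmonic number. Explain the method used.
lim = ln(12/21) = ln(4/7)

Euler-Maclaurin gives H_m = ln m + γ + 1/(2m) + O(1/m^2). The γ and O(1/m) terms cancel in the difference:
  H_{12n} − H_{21n} = ln(12n) − ln(21n) + O(1/n) = ln(12/21) + O(1/n).
Hence the limit is ln(12/21) = ln(4/7).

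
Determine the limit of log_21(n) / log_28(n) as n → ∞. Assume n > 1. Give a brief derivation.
lim = ln(28) / ln(21) = log_21(28)

Change of base: log_21(n) = ln n / ln 21 and log_28(n) = ln n / ln 28. The ratio is (ln n / ln 21) · (ln 28 / ln n) = ln 28 / ln 21, a constant independent of n. So the limit is ln 28 / ln 21 = log_21(28).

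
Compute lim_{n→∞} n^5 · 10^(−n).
lim = 0

Exponentials with base > 1 dominate every fixed polynomial: for any fixed c, n^c / 10^n → 0 as n → ∞ (e.g. by the ratio test, or by writing 10^n = e^(n ln 10) and noting e^(n ln 10) / n^c → ∞). Hence n^5 · 10^(−n) = n^5 / 10^n → 0.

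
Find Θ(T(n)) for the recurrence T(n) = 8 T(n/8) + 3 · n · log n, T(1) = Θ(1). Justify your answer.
T(n) = Θ(n · (log n)^2)

Here log_8 8 = 1 and f(n) = 3 · n · log n = Θ(n^(log_8 8) · (log n)^1). This is the extended Case 2 of the master theorem (f matches the critical exponent up to log factors), giving T(n) = Θ(n^(log_8 8) · (log n)^(1+1)) = Θ(n · (log n)^2).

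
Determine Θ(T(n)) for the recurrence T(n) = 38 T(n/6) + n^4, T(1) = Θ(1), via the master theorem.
T(n) = Θ(n^4)

log_6 38 ≈ 2.030. f(n) = n^4 dominates n^(log_6 38) since 4 > 2.030, and the regularity condition a·f(n/b) = 38·(n/6)^4 = (38/1296)·n^4 ≤ c·f(n) holds with c = 38/1296 ≈ 0.0293 < 1. So this is Case 3: T(n) = Θ(f(n)) = Θ(n^4).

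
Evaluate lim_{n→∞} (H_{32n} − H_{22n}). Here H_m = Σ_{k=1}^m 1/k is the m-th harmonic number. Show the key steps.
lim = ln(32/22) = ln(16/11)

Euler-Maclaurin gives H_m = ln m + γ + 1/(2m) + O(1/m^2). The γ and O(1/m) terms cancel in the difference:
  H_{32n} − H_{22n} = ln(32n) − ln(22n) + O(1/n) = ln(32/22) + O(1/n).
Hence the limit is ln(32/22) = ln(16/11).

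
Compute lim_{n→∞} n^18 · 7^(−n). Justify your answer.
lim = 0

Exponentials with base > 1 dominate every fixed polynomial: for any fixed c, n^c / 7^n → 0 as n → ∞ (e.g. by the ratio test, or by writing 7^n = e^(n ln 7) and noting e^(n ln 7) / n^c → ∞). Hence n^18 · 7^(−n) = n^18 / 7^n → 0.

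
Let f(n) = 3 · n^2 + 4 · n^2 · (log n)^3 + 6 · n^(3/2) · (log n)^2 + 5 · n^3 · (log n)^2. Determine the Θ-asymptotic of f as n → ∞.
f(n) ∈ Θ(n^3 · (log n)^2)

Compare the terms by growth order. For large n, n^a · (log n)^b dominates n^a' · (log n)^b' iff a > a', or (a = a' and b > b'). Ranking the 4 terms shows the dominant one is 5 · n^3 · (log n)^2. Hence f(n) ∈ Θ(n^3 · (log n)^2).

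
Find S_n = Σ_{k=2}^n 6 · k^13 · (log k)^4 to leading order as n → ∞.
S_n ~ 3 · n^14 · (log n)^4 / 7

By integral comparison, S_n = ∫_1^n 6 · x^13 · (log x)^4 dx + O(n^13 · (log n)^4). For the integral, the leading term of ∫_1^n x^13 (log x)^4 dx is n^14/14 · (log n)^4 (by repeated integration by parts; each step lowers the log-exponent and produces a relatively O(1/log n) correction). Hence S_n ~ 3 · n^14 · (log n)^4 / 7.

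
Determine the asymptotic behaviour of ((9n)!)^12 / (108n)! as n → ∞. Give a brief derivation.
((9n)!)^12/(108n)! ~ ((2π·9n)^(11/2) / sqrt(12)) · 12^(−12·9n)  →  0

Write N = 9n. Stirling: N! ~ sqrt(2π N)(N/e)^N and (12N)! ~ sqrt(2π·12N)·(12N/e)^(12N).
  (N!)^12/(12N)! ~ (2π N)^(12/2) (N/e)^(12N) / [sqrt(2π·12N) (12N/e)^(12N)]
     = (2π N)^(12/2) / sqrt(2π·12N) · (N/(12N))^(12N)
     = (2π N)^((12−1)/2) / sqrt(12) · 12^(−12N).
Since 12^12 > 1, the factor 12^(−12N) decays exponentially, so the ratio → 0. Substituting N = 9n gives the stated form.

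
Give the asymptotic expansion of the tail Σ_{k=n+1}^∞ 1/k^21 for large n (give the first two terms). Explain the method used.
Σ_{k>n} 1/k^21 = 1/(20 · n^20) − 1/(2 · n^21) + O(1/n^22)

Compare to the integral: ∫_{n}^∞ x^(−21) dx = [−x^(−20)/20]_{n}^∞ = 1/((21−1)·n^20). The Euler-Maclaurin correction adds −f(n)/2 = −1/(2·n^21). Euler-Maclaurin then gives
  Σ_{k>n} 1/k^21 = ∫_{n}^∞ dx/x^21 − 1/(2·n^21) + O(1/n^22).
(Equivalently this is ζ(21) − Σ_{k≤n} 1/k^21.)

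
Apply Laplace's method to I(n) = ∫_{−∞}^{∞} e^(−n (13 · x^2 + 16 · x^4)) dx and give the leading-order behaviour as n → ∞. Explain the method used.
I(n) ~ sqrt(π/(13n))

φ(x) = 13 · x^2 + 16 · x^4 has its unique global minimum at x* = 0 (since φ'(x) = 26x + 64x^3 = 0 only at x = 0 for real x with both coefficients positive, and φ → ∞ as |x| → ∞). At x* = 0, φ(0) = 0 and φ''(0) = 26. Laplace's method then gives
  I(n) ~ sqrt(2π / (n · φ''(0))) · e^(−n φ(0)) = sqrt(2π / (26n)) = sqrt(π/(13n)).
The 16 · x^4 term contributes only at subleading order (an O(1/n) relative correction).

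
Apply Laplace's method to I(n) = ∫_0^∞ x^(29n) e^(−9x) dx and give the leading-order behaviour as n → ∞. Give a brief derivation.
I(n) ~ (sqrt(2π·29n) / 9) · (29n/(9e))^(29n)

Write the integrand as exp(29n ln x − 9x) and set f(x) = 29n ln x − 9x. Then f'(x) = 29n/x − 9 = 0 at x* = 29n/9, and f''(x*) = −29n/x*^2 = −9^2/(29n). Laplace's method (interior maximum) gives
  I(n) ~ e^(f(x*)) · sqrt(2π / |f''(x*)|)
        = exp(29n ln(29n/9) − 29n) · sqrt(2π · 29n / 9^2)
        = (29n/9)^(29n) e^(−29n) · sqrt(2π·29n) / 9
        = (sqrt(2π·29n) / 9) · (29n/(9e))^(29n).
This matches Γ(29n+1)/9^(29n+1) with Stirling applied to Γ.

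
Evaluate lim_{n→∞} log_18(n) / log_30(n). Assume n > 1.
lim = ln(30) / ln(18) = log_18(30)

Change of base: log_18(n) = ln n / ln 18 and log_30(n) = ln n / ln 30. The ratio is (ln n / ln 18) · (ln 30 / ln n) = ln 30 / ln 18, a constant independent of n. So the limit is ln 30 / ln 18 = log_18(30).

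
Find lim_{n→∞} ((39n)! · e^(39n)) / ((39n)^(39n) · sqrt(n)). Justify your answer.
lim = sqrt(2π·39)

Stirling: (39n)! ~ sqrt(2π·39n) · (39n/e)^(39n). Hence
  (39n)! · e^(39n) / (39n)^(39n) ~ sqrt(2π·39n).
Dividing by sqrt(n): sqrt(2π·39n) / sqrt(n) = sqrt(2π·39) · n^((1−1)/2), so the limit is sqrt(2π·39).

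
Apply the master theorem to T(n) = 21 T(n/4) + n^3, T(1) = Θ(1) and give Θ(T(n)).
T(n) = Θ(n^3)

log_4 21 ≈ 2.196. f(n) = n^3 dominates n^(log_4 21) since 3 > 2.196, and the regularity condition a·f(n/b) = 21·(n/4)^3 = (21/64)·n^3 ≤ c·f(n) holds with c = 21/64 ≈ 0.328 < 1. So this is Case 3: T(n) = Θ(f(n)) = Θ(n^3).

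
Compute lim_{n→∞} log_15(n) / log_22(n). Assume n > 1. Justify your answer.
lim = ln(22) / ln(15) = log_15(22)

Change of base: log_15(n) = ln n / ln 15 and log_22(n) = ln n / ln 22. The ratio is (ln n / ln 15) · (ln 22 / ln n) = ln 22 / ln 15, a constant independent of n. So the limit is ln 22 / ln 15 = log_15(22).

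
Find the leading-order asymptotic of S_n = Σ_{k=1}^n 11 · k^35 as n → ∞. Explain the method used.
S_n ~ 11 · n^36 / 36

By integral comparison (Euler-Maclaurin), Σ_{k=1}^n 11 · k^35 = 11 · ∫_0^n x^35 dx + O(n^35) = 11 · n^36/36 + O(n^35). (Equivalently, Faulhaber's formula gives the same leading term.)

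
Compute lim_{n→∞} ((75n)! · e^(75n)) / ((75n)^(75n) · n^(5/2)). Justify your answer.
lim = 0

Stirling: (75n)! ~ sqrt(2π·75n) · (75n/e)^(75n). Hence
  (75n)! · e^(75n) / (75n)^(75n) ~ sqrt(2π·75n).
Dividing by n^(5/2): sqrt(2π·75n) / n^(5/2) = sqrt(2π·75) · n^((1−5)/2), so the expression behaves like sqrt(2π·75) · n^((1−5)/2) → 0.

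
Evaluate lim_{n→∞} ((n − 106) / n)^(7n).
lim = e^(−742)

Rewrite as (1 − 106/n)^(7n). By the standard limit (1 + x/n)^n → e^x, we have (1 − 106/n)^n → e^(−106), and raising to the 7th power gives e^(−742).
More precisely, ln[(1 − 106/n)^(7n)] = 7n · ln(1 − 106/n) = 7n · (-106/n + O(1/n^2)) = -742 + O(1/n) → -742.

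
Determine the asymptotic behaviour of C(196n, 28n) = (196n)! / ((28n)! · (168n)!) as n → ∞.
C(196n, 28n) ~ (823543/46656)^(28n) · sqrt(7/(12π·28n))

Write N = 28n. Apply Stirling to each factorial:
  (7N)! ~ sqrt(2π·7N) · (7N/e)^(7N),
  N! ~ sqrt(2π N) · (N/e)^N,
  (6N)! ~ sqrt(2π·6N) · (6N/e)^(6N).
The exponential factors combine to (7N)^(7N) / (N^N · (6N)^(6N)) = 7^(7N)/6^(6N) = (7^7/6^6)^N = (823543/46656)^N.
The square-root prefactors combine to sqrt(2π·7N) / (sqrt(2π N)·sqrt(2π·6N)) = sqrt(7 / (2π·6·N)) = sqrt(7/(12π·28n)).
Substituting N = 28n: C(196n, 28n) ~ (823543/46656)^(28n) · sqrt(7/(12π·28n)).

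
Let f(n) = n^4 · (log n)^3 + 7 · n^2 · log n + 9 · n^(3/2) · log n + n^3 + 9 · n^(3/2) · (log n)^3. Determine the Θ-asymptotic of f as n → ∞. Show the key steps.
f(n) ∈ Θ(n^4 · (log n)^3)

Compare the terms by growth order. For large n, n^a · (log n)^b dominates n^a' · (log n)^b' iff a > a', or (a = a' and b > b'). Ranking the 5 terms shows the dominant one is n^4 · (log n)^3. Hence f(n) ∈ Θ(n^4 · (log n)^3).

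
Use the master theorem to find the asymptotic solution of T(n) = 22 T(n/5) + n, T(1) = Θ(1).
T(n) = Θ(n^(log_5 22))

Master theorem: compare f(n) = n to n^(log_5 22) where log_5 22 ≈ 1.921. Since 1 < log_5 22, we have f(n) = O(n^(log_5 22 − ε)) for some ε > 0 — Case 1. Hence T(n) = Θ(n^(log_5 22)).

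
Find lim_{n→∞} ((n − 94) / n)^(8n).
lim = e^(−752)

Rewrite as (1 − 94/n)^(8n). By the standard limit (1 + x/n)^n → e^x, we have (1 − 94/n)^n → e^(−94), and raising to the 8th power gives e^(−752).
More precisely, ln[(1 − 94/n)^(8n)] = 8n · ln(1 − 94/n) = 8n · (-94/n + O(1/n^2)) = -752 + O(1/n) → -752.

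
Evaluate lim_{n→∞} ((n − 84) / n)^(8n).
lim = e^(−672)

Rewrite as (1 − 84/n)^(8n). By the standard limit (1 + x/n)^n → e^x, we have (1 − 84/n)^n → e^(−84), and raising to the 8th power gives e^(−672).
More precisely, ln[(1 − 84/n)^(8n)] = 8n · ln(1 − 84/n) = 8n · (-84/n + O(1/n^2)) = -672 + O(1/n) → -672.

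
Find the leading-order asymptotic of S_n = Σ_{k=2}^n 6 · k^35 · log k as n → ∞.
S_n ~ n^36 log n / 6 − n^36 / 216

By integral comparison, S_n = ∫_1^n 6 · x^35 · log x dx + O(n^35 · log n). For the integral, ∫ x^35 log x dx = n^36 log n / 36 − n^36/1296 (integration by parts). Hence S_n ~ n^36 log n / 6 − n^36 / 216.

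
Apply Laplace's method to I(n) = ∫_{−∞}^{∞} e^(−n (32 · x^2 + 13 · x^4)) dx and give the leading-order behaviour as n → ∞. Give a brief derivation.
I(n) ~ sqrt(π/(32n))

φ(x) = 32 · x^2 + 13 · x^4 has its unique global minimum at x* = 0 (since φ'(x) = 64x + 52x^3 = 0 only at x = 0 for real x with both coefficients positive, and φ → ∞ as |x| → ∞). At x* = 0, φ(0) = 0 and φ''(0) = 64. Laplace's method then gives
  I(n) ~ sqrt(2π / (n · φ''(0))) · e^(−n φ(0)) = sqrt(2π / (64n)) = sqrt(π/(32n)).
The 13 · x^4 term contributes only at subleading order (an O(1/n) relative correction).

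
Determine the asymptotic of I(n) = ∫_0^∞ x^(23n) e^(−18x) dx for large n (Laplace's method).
I(n) ~ (sqrt(2π·23n) / 18) · (23n/(18e))^(23n)

Write the integrand as exp(23n ln x − 18x) and set f(x) = 23n ln x − 18x. Then f'(x) = 23n/x − 18 = 0 at x* = 23n/18, and f''(x*) = −23n/x*^2 = −18^2/(23n). Laplace's method (interior maximum) gives
  I(n) ~ e^(f(x*)) · sqrt(2π / |f''(x*)|)
        = exp(23n ln(23n/18) − 23n) · sqrt(2π · 23n / 18^2)
        = (23n/18)^(23n) e^(−23n) · sqrt(2π·23n) / 18
        = (sqrt(2π·23n) / 18) · (23n/(18e))^(23n).
This matches Γ(23n+1)/18^(23n+1) with Stirling applied to Γ.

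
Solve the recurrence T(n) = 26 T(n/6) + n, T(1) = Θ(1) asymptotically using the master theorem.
T(n) = Θ(n^(log_6 26))

Master theorem: compare f(n) = n to n^(log_6 26) where log_6 26 ≈ 1.818. Since 1 < log_6 26, we have f(n) = O(n^(log_6 26 − ε)) for some ε > 0 — Case 1. Hence T(n) = Θ(n^(log_6 26)).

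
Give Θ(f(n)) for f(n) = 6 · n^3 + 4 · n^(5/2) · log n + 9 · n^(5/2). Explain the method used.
f(n) ∈ Θ(n^3)

Compare the terms by growth order. For large n, n^a · (log n)^b dominates n^a' · (log n)^b' iff a > a', or (a = a' and b > b'). Ranking the 3 terms shows the dominant one is 6 · n^3. Hence f(n) ∈ Θ(n^3).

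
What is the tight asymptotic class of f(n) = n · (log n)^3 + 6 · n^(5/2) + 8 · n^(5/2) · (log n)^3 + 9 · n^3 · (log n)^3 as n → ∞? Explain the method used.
f(n) ∈ Θ(n^3 · (log n)^3)

Compare the terms by growth order. For large n, n^a · (log n)^b dominates n^a' · (log n)^b' iff a > a', or (a = a' and b > b'). Ranking the 4 terms shows the dominant one is 9 · n^3 · (log n)^3. Hence f(n) ∈ Θ(n^3 · (log n)^3).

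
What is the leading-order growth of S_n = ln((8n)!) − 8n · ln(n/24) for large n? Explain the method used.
S_n ~ 8n · (ln 192 − 1) + O(ln n)

Stirling: ln((8n)!) = 8n ln(8n) − 8n + O(ln n).
  S_n = 8n ln(8n) − 8n − 8n ln(n/24) + O(ln n)
      = 8n ln(8n) − 8n ln n + 8n ln 24 − 8n + O(ln n)
      = 8n ln 8 + 8n ln 24 − 8n + O(ln n)
      = 8n (ln 192 − 1) + O(ln n).
Numerically ln(192) − 1 ≈ 4.2575.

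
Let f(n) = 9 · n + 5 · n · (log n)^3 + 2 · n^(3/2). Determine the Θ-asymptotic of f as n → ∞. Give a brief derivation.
f(n) ∈ Θ(n^(3/2))

Compare the terms by growth order. For large n, n^a · (log n)^b dominates n^a' · (log n)^b' iff a > a', or (a = a' and b > b'). Ranking the 3 terms shows the dominant one is 2 · n^(3/2). Hence f(n) ∈ Θ(n^(3/2)).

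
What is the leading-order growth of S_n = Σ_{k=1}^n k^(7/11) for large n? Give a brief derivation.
S_n ~ (11/18) · n^(18/11)

Integral comparison: Σ_{k=1}^n k^(7/11) = ∫_0^n x^(7/11) dx + O(n^(7/11)). The integral is n^(1 + 7/11) / (1 + 7/11) = n^((7+11)/11) / ((7+11)/11) = (11/18) · n^(18/11).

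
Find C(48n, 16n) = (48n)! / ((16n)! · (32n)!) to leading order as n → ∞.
C(48n, 16n) ~ (27/4)^(16n) · sqrt(3/(4π·16n))

Write N = 16n. Apply Stirling to each factorial:
  (3N)! ~ sqrt(2π·3N) · (3N/e)^(3N),
  N! ~ sqrt(2π N) · (N/e)^N,
  (2N)! ~ sqrt(2π·2N) · (2N/e)^(2N).
The exponential factors combine to (3N)^(3N) / (N^N · (2N)^(2N)) = 3^(3N)/2^(2N) = (3^3/2^2)^N = (27/4)^N.
The square-root prefactors combine to sqrt(2π·3N) / (sqrt(2π N)·sqrt(2π·2N)) = sqrt(3 / (2π·2·N)) = sqrt(3/(4π·16n)).
Substituting N = 16n: C(48n, 16n) ~ (27/4)^(16n) · sqrt(3/(4π·16n)).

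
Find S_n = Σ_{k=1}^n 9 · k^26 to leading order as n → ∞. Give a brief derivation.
S_n ~ n^27 / 3

By integral comparison (Euler-Maclaurin), Σ_{k=1}^n 9 · k^26 = 9 · ∫_0^n x^26 dx + O(n^26) = 9 · n^27/27 = n^27 / 3 + O(n^26). (Equivalently, Faulhaber's formula gives the same leading term.)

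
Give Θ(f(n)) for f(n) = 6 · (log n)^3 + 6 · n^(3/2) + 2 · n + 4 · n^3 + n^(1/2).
f(n) ∈ Θ(n^3)

Compare the terms by growth order. For large n, n^a · (log n)^b dominates n^a' · (log n)^b' iff a > a', or (a = a' and b > b'). Ranking the 5 terms shows the dominant one is 4 · n^3. Hence f(n) ∈ Θ(n^3).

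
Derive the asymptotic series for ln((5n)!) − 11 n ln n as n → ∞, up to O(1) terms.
ln((5n)!) − 11 n ln n = −6 n ln n + 5(ln 5 − 1) n + (1/2) ln(2π·5n) + O(1/n)

Stirling: ln((5n)!) = 5n ln(5n) − 5n + (1/2) ln(2π·5n) + O(1/n).
Expand 5n ln(5n) = 5n (ln n + ln 5) = 5n ln n + 5n ln 5.
Subtract 11n ln n: leading term is (5 − 11) n ln n = −6 n ln n. The next term is 5n ln 5 − 5n = 5(ln 5 − 1) n. Then the (1/2) ln(2π·5n) correction.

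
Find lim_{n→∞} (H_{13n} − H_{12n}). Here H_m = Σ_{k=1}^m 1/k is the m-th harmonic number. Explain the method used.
lim = ln(13/12)

Euler-Maclaurin gives H_m = ln m + γ + 1/(2m) + O(1/m^2). The γ and O(1/m) terms cancel in the difference:
  H_{13n} − H_{12n} = ln(13n) − ln(12n) + O(1/n) = ln(13/12) + O(1/n).
Hence the limit is ln(13/12).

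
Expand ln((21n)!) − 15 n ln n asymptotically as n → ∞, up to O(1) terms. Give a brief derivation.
ln((21n)!) − 15 n ln n = 6 n ln n + 21(ln 21 − 1) n + (1/2) ln(2π·21n) + O(1/n)

Stirling: ln((21n)!) = 21n ln(21n) − 21n + (1/2) ln(2π·21n) + O(1/n).
Expand 21n ln(21n) = 21n (ln n + ln 21) = 21n ln n + 21n ln 21.
Subtract 15n ln n: leading term is (21 − 15) n ln n = 6 n ln n. The next term is 21n ln 21 − 21n = 21(ln 21 − 1) n. Then the (1/2) ln(2π·21n) correction.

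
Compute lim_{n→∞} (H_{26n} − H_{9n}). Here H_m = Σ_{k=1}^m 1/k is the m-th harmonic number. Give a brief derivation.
lim = ln(26/9)

Euler-Maclaurin gives H_m = ln m + γ + 1/(2m) + O(1/m^2). The γ and O(1/m) terms cancel in the difference:
  H_{26n} − H_{9n} = ln(26n) − ln(9n) + O(1/n) = ln(26/9) + O(1/n).
Hence the limit is ln(26/9).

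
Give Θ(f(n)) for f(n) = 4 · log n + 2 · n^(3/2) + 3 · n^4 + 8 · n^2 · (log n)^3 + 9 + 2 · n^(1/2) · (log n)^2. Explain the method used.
f(n) ∈ Θ(n^4)

Compare the terms by growth order. For large n, n^a · (log n)^b dominates n^a' · (log n)^b' iff a > a', or (a = a' and b > b'). Ranking the 6 terms shows the dominant one is 3 · n^4. Hence f(n) ∈ Θ(n^4).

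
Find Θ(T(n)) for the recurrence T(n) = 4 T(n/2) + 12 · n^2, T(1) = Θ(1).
T(n) = Θ(n^2 log n)

log_2 4 = 2, and f(n) = 12 · n^2 = Θ(n^(log_2 4)). This is Case 2 of the master theorem: T(n) = Θ(f(n) · log n) = Θ(n^2 log n).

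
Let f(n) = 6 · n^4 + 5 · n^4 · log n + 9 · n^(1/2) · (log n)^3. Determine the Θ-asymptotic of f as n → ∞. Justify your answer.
f(n) ∈ Θ(n^4 · log n)

Compare the terms by growth order. For large n, n^a · (log n)^b dominates n^a' · (log n)^b' iff a > a', or (a = a' and b > b'). Ranking the 3 terms shows the dominant one is 5 · n^4 · log n. Hence f(n) ∈ Θ(n^4 · log n).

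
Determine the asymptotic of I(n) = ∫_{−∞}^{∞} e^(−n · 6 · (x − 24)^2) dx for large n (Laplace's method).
I(n) = sqrt(π/(6n))

Here φ(x) = 6 · (x − 24)^2 has its unique minimum at x* = 24 with φ(x*) = 0 and φ''(x*) = 12. Laplace's method gives
  I(n) ~ e^(−n φ(x*)) · sqrt(2π / (n · φ''(x*))) = sqrt(2π / (12n)) = sqrt(π/(6n)).
This is exact: substituting u = (x − 24)·sqrt(6n) gives I(n) = (1/sqrt(6n)) ∫_{−∞}^{∞} e^(−u^2) du = sqrt(π/(6n)).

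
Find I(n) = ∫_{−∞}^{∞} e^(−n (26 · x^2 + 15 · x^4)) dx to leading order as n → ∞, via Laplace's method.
I(n) ~ sqrt(π/(26n))

φ(x) = 26 · x^2 + 15 · x^4 has its unique global minimum at x* = 0 (since φ'(x) = 52x + 60x^3 = 0 only at x = 0 for real x with both coefficients positive, and φ → ∞ as |x| → ∞). At x* = 0, φ(0) = 0 and φ''(0) = 52. Laplace's method then gives
  I(n) ~ sqrt(2π / (n · φ''(0))) · e^(−n φ(0)) = sqrt(2π / (52n)) = sqrt(π/(26n)).
The 15 · x^4 term contributes only at subleading order (an O(1/n) relative correction).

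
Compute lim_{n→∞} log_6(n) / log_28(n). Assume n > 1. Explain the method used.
lim = ln(28) / ln(6) = log_6(28)

Change of base: log_6(n) = ln n / ln 6 and log_28(n) = ln n / ln 28. The ratio is (ln n / ln 6) · (ln 28 / ln n) = ln 28 / ln 6, a constant independent of n. So the limit is ln 28 / ln 6 = log_6(28).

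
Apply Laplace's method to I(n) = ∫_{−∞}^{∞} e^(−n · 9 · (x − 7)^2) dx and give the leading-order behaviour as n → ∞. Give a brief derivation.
I(n) = sqrt(π/(9n))

Here φ(x) = 9 · (x − 7)^2 has its unique minimum at x* = 7 with φ(x*) = 0 and φ''(x*) = 18. Laplace's method gives
  I(n) ~ e^(−n φ(x*)) · sqrt(2π / (n · φ''(x*))) = sqrt(2π / (18n)) = sqrt(π/(9n)).
This is exact: substituting u = (x − 7)·sqrt(9n) gives I(n) = (1/sqrt(9n)) ∫_{−∞}^{∞} e^(−u^2) du = sqrt(π/(9n)).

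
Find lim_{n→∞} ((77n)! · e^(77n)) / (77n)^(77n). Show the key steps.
lim = ∞

Stirling: (77n)! ~ sqrt(2π·77n) · (77n/e)^(77n). Hence
  (77n)! · e^(77n) / (77n)^(77n) ~ sqrt(2π·77n) = sqrt(2π·77) · sqrt(n) → ∞.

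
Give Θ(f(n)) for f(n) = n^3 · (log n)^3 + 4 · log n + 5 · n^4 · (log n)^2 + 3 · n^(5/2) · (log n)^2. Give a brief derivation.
f(n) ∈ Θ(n^4 · (log n)^2)

Compare the terms by growth order. For large n, n^a · (log n)^b dominates n^a' · (log n)^b' iff a > a', or (a = a' and b > b'). Ranking the 4 terms shows the dominant one is 5 · n^4 · (log n)^2. Hence f(n) ∈ Θ(n^4 · (log n)^2).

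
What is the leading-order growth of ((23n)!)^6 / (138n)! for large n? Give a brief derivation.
((23n)!)^6/(138n)! ~ ((2π·23n)^(5/2) / sqrt(6)) · 6^(−6·23n)  →  0

Write N = 23n. Stirling: N! ~ sqrt(2π N)(N/e)^N and (6N)! ~ sqrt(2π·6N)·(6N/e)^(6N).
  (N!)^6/(6N)! ~ (2π N)^(6/2) (N/e)^(6N) / [sqrt(2π·6N) (6N/e)^(6N)]
     = (2π N)^(6/2) / sqrt(2π·6N) · (N/(6N))^(6N)
     = (2π N)^((6−1)/2) / sqrt(6) · 6^(−6N).
Since 6^6 > 1, the factor 6^(−6N) decays exponentially, so the ratio → 0. Substituting N = 23n gives the stated form.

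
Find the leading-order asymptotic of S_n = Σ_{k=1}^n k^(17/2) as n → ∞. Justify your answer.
S_n ~ (2/19) · n^(19/2)

Integral comparison: Σ_{k=1}^n k^(17/2) = ∫_0^n x^(17/2) dx + O(n^(17/2)). The integral is n^(1 + 17/2) / (1 + 17/2) = n^((17+2)/2) / ((17+2)/2) = (2/19) · n^(19/2).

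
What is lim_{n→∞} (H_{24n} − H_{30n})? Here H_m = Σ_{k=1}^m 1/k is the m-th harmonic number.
lim = ln(24/30) = ln(4/5)

Euler-Maclaurin gives H_m = ln m + γ + 1/(2m) + O(1/m^2). The γ and O(1/m) terms cancel in the difference:
  H_{24n} − H_{30n} = ln(24n) − ln(30n) + O(1/n) = ln(24/30) + O(1/n).
Hence the limit is ln(24/30) = ln(4/5).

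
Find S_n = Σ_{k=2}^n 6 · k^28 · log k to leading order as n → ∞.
S_n ~ 6 · n^29 log n / 29 − 6 · n^29 / 841

By integral comparison, S_n = ∫_1^n 6 · x^28 · log x dx + O(n^28 · log n). For the integral, ∫ x^28 log x dx = n^29 log n / 29 − n^29/841 (integration by parts). Hence S_n ~ 6 · n^29 log n / 29 − 6 · n^29 / 841.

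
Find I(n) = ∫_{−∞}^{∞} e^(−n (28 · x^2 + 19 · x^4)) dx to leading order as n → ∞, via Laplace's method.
I(n) ~ sqrt(π/(28n))

φ(x) = 28 · x^2 + 19 · x^4 has its unique global minimum at x* = 0 (since φ'(x) = 56x + 76x^3 = 0 only at x = 0 for real x with both coefficients positive, and φ → ∞ as |x| → ∞). At x* = 0, φ(0) = 0 and φ''(0) = 56. Laplace's method then gives
  I(n) ~ sqrt(2π / (n · φ''(0))) · e^(−n φ(0)) = sqrt(2π / (56n)) = sqrt(π/(28n)).
The 19 · x^4 term contributes only at subleading order (an O(1/n) relative correction).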